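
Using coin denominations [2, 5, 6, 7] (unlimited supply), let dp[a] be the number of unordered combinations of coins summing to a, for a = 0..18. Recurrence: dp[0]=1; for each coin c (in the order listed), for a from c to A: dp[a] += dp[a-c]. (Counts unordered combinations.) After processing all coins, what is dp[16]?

after  coin     0     1     2     3     4     5     6     7     8     9    10    11    12    13    14    15    16    17    18
          2     1     0     1     0     1     0     1     0     1     0     1     0     1     0     1     0     1     0     1
          5     1     0     1     0     1     1     1     1     1     1     2     1     2     1     2     2     2     2     2
          6     1     0     1     0     1     1     2     1     2     1     3     2     4     2     4     3     5     4     6
          7     1     0     1     0     1     1     2     2     2     2     3     3     5     4     6     5     7     7     9

7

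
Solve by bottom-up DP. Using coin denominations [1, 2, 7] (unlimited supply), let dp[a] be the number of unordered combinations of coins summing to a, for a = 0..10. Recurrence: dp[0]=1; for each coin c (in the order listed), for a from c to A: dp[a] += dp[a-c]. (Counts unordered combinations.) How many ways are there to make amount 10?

8

after  coin     0     1     2     3     4     5     6     7     8     9    10
          1     1     1     1     1     1     1     1     1     1     1     1
          2     1     1     2     2     3     3     4     4     5     5     6
          7     1     1     2     2     3     3     4     5     6     7     8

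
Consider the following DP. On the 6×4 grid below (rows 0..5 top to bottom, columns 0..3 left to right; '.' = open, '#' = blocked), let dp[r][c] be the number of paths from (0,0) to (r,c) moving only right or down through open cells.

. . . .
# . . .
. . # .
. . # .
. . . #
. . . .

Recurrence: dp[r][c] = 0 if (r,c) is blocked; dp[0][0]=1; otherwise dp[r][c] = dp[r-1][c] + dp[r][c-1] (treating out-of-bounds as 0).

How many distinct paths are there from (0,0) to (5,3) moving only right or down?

2

r\c   0   1   2   3
  0   1   1   1   1
  1   0   1   2   3
  2   0   1   0   3
  3   0   1   0   3
  4   0   1   1   0
  5   0   1   2   2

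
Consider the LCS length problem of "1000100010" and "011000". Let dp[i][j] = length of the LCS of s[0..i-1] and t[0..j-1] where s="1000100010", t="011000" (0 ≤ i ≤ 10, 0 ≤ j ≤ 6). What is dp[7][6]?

   ''  0  1  1  0  0  0
''  0  0  0  0  0  0  0
 1  0  0  1  1  1  1  1
 0  0  1  1  1  2  2  2
 0  0  1  1  1  2  3  3
 0  0  1  1  1  2  3  4
 1  0  1  2  2  2  3  4
 0  0  1  2  2  3  3  4
 0  0  1  2  2  3  4  4
 0  0  1  2  2  3  4  5
 1  0  1  2  3  3  4  5
 0  0  1  2  3  4  4  5

4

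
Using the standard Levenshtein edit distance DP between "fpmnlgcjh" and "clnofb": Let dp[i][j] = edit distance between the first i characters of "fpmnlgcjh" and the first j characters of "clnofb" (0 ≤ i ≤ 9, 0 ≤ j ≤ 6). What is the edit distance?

   ''  c  l  n  o  f  b
''  0  1  2  3  4  5  6
 f  1  1  2  3  4  4  5
 p  2  2  2  3  4  5  5
 m  3  3  3  3  4  5  6
 n  4  4  4  3  4  5  6
 l  5  5  4  4  4  5  6
 g  6  6  5  5  5  5  6
 c  7  6  6  6  6  6  6
 j  8  7  7  7  7  7  7
 h  9  8  8  8  8  8  8

8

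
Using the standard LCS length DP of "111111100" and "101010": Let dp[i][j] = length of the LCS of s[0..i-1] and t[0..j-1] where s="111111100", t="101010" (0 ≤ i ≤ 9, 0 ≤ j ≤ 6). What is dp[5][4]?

   ''  1  0  1  0  1  0
''  0  0  0  0  0  0  0
 1  0  1  1  1  1  1  1
 1  0  1  1  2  2  2  2
 1  0  1  1  2  2  3  3
 1  0  1  1  2  2  3  3
 1  0  1  1  2  2  3  3
 1  0  1  1  2  2  3  3
 1  0  1  1  2  2  3  3
 0  0  1  2  2  3  3  4
 0  0  1  2  2  3  3  4

2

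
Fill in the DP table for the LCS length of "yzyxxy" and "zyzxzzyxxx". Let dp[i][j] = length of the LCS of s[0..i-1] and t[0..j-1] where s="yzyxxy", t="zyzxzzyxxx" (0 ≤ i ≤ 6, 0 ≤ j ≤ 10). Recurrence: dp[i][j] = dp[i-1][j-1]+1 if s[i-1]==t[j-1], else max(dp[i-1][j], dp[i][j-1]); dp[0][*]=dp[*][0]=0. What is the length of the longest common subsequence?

5

   ''  z  y  z  x  z  z  y  x  x  x
''  0  0  0  0  0  0  0  0  0  0  0
 y  0  0  1  1  1  1  1  1  1  1  1
 z  0  1  1  2  2  2  2  2  2  2  2
 y  0  1  2  2  2  2  2  3  3  3  3
 x  0  1  2  2  3  3  3  3  4  4  4
 x  0  1  2  2  3  3  3  3  4  5  5
 y  0  1  2  2  3  3  3  4  4  5  5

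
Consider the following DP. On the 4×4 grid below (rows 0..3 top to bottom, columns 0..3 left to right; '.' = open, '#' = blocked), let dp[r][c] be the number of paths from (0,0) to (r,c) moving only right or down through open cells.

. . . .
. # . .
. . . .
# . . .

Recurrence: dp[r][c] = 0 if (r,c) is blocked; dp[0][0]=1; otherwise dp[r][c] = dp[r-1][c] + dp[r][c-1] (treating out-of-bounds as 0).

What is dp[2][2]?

2

r\c   0   1   2   3
  0   1   1   1   1
  1   1   0   1   2
  2   1   1   2   4
  3   0   1   3   7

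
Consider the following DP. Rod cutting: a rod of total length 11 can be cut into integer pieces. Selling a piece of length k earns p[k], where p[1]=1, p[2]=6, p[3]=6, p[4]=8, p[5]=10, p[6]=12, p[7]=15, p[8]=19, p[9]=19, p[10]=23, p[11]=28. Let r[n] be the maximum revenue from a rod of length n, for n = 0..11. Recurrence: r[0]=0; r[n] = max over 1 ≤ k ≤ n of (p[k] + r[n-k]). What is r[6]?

   n    0    1    2    3    4    5    6    7    8    9   10   11
r[n]    0    1    6    7   12   13   18   19   24   25   30   31

18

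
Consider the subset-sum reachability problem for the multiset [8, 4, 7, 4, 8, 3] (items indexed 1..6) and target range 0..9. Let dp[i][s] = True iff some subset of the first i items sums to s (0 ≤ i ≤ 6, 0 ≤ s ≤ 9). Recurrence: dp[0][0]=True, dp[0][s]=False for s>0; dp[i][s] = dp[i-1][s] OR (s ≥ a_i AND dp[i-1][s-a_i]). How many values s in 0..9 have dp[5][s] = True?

i\s   0   1   2   3   4   5   6   7   8   9
  0   T   F   F   F   F   F   F   F   F   F
  1   T   F   F   F   F   F   F   F   T   F
  2   T   F   F   F   T   F   F   F   T   F
  3   T   F   F   F   T   F   F   T   T   F
  4   T   F   F   F   T   F   F   T   T   F
  5   T   F   F   F   T   F   F   T   T   F
  6   T   F   F   T   T   F   F   T   T   F

4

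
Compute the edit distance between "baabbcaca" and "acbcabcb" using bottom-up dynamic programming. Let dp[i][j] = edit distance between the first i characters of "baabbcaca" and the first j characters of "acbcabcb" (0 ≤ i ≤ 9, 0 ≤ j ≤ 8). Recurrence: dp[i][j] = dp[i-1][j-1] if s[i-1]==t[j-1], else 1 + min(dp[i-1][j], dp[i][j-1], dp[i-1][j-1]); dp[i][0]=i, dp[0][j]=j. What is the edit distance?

   ''  a  c  b  c  a  b  c  b
''  0  1  2  3  4  5  6  7  8
 b  1  1  2  2  3  4  5  6  7
 a  2  1  2  3  3  3  4  5  6
 a  3  2  2  3  4  3  4  5  6
 b  4  3  3  2  3  4  3  4  5
 b  5  4  4  3  3  4  4  4  4
 c  6  5  4  4  3  4  5  4  5
 a  7  6  5  5  4  3  4  5  5
 c  8  7  6  6  5  4  4  4  5
 a  9  8  7  7  6  5  5  5  5

5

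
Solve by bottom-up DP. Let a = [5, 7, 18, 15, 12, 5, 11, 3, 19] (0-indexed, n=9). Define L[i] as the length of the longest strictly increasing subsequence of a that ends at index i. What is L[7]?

1

   i    0    1    2    3    4    5    6    7    8
a[i]    5    7   18   15   12    5   11    3   19
L[i]    1    2    3    3    3    1    3    1    4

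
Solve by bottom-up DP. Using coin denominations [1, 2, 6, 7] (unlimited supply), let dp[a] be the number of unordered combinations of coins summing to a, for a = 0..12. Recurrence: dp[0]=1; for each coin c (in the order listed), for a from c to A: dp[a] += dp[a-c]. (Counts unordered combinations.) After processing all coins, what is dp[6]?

5

after  coin     0     1     2     3     4     5     6     7     8     9    10    11    12
          1     1     1     1     1     1     1     1     1     1     1     1     1     1
          2     1     1     2     2     3     3     4     4     5     5     6     6     7
          6     1     1     2     2     3     3     5     5     7     7     9     9    12
          7     1     1     2     2     3     3     5     6     8     9    11    12    15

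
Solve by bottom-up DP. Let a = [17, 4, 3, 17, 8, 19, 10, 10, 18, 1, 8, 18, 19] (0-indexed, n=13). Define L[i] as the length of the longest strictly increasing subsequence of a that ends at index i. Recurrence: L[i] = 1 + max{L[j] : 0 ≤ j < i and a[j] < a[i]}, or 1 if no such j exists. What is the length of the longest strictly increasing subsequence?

   i    0    1    2    3    4    5    6    7    8    9   10   11   12
a[i]   17    4    3   17    8   19   10   10   18    1    8   18   19
L[i]    1    1    1    2    2    3    3    3    4    1    2    4    5

5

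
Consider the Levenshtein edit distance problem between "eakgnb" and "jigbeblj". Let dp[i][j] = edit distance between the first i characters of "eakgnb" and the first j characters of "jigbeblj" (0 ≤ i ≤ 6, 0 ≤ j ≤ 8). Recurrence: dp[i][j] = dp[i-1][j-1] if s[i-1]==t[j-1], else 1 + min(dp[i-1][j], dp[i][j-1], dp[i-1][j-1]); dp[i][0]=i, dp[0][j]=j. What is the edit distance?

7

   ''  j  i  g  b  e  b  l  j
''  0  1  2  3  4  5  6  7  8
 e  1  1  2  3  4  4  5  6  7
 a  2  2  2  3  4  5  5  6  7
 k  3  3  3  3  4  5  6  6  7
 g  4  4  4  3  4  5  6  7  7
 n  5  5  5  4  4  5  6  7  8
 b  6  6  6  5  4  5  5  6  7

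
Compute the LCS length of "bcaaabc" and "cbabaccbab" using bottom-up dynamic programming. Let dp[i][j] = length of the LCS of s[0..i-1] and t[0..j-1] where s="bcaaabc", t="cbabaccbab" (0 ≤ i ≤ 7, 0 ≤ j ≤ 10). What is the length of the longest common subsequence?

   ''  c  b  a  b  a  c  c  b  a  b
''  0  0  0  0  0  0  0  0  0  0  0
 b  0  0  1  1  1  1  1  1  1  1  1
 c  0  1  1  1  1  1  2  2  2  2  2
 a  0  1  1  2  2  2  2  2  2  3  3
 a  0  1  1  2  2  3  3  3  3  3  3
 a  0  1  1  2  2  3  3  3  3  4  4
 b  0  1  2  2  3  3  3  3  4  4  5
 c  0  1  2  2  3  3  4  4  4  4  5

5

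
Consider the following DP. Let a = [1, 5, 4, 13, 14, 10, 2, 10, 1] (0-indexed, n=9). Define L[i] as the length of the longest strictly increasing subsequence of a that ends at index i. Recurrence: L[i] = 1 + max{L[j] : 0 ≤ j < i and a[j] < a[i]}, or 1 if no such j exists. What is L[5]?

   i    0    1    2    3    4    5    6    7    8
a[i]    1    5    4   13   14   10    2   10    1
L[i]    1    2    2    3    4    3    2    3    1

3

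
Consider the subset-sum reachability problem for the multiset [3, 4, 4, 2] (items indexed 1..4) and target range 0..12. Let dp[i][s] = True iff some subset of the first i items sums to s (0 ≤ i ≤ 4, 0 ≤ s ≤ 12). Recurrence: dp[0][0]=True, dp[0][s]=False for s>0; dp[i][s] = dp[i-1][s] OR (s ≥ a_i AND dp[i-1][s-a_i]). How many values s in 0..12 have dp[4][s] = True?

i\s   0   1   2   3   4   5   6   7   8   9  10  11  12
  0   T   F   F   F   F   F   F   F   F   F   F   F   F
  1   T   F   F   T   F   F   F   F   F   F   F   F   F
  2   T   F   F   T   T   F   F   T   F   F   F   F   F
  3   T   F   F   T   T   F   F   T   T   F   F   T   F
  4   T   F   T   T   T   T   T   T   T   T   T   T   F

11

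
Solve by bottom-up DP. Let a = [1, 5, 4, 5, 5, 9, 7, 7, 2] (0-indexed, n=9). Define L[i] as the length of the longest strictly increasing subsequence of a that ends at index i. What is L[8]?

   i    0    1    2    3    4    5    6    7    8
a[i]    1    5    4    5    5    9    7    7    2
L[i]    1    2    2    3    3    4    4    4    2

2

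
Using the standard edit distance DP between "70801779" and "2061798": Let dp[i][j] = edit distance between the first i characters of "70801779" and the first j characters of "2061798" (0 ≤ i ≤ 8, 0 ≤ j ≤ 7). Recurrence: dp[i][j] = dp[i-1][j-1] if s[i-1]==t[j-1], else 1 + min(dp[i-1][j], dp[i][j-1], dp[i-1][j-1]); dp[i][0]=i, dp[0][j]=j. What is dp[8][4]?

   ''  2  0  6  1  7  9  8
''  0  1  2  3  4  5  6  7
 7  1  1  2  3  4  4  5  6
 0  2  2  1  2  3  4  5  6
 8  3  3  2  2  3  4  5  5
 0  4  4  3  3  3  4  5  6
 1  5  5  4  4  3  4  5  6
 7  6  6  5  5  4  3  4  5
 7  7  7  6  6  5  4  4  5
 9  8  8  7  7  6  5  4  5

6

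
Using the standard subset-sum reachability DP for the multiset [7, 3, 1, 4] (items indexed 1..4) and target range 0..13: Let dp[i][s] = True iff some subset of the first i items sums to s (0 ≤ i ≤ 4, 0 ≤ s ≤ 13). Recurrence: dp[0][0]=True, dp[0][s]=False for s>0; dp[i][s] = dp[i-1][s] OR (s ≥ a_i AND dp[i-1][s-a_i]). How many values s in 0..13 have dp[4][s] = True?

10

i\s   0   1   2   3   4   5   6   7   8   9  10  11  12  13
  0   T   F   F   F   F   F   F   F   F   F   F   F   F   F
  1   T   F   F   F   F   F   F   T   F   F   F   F   F   F
  2   T   F   F   T   F   F   F   T   F   F   T   F   F   F
  3   T   T   F   T   T   F   F   T   T   F   T   T   F   F
  4   T   T   F   T   T   T   F   T   T   F   T   T   T   F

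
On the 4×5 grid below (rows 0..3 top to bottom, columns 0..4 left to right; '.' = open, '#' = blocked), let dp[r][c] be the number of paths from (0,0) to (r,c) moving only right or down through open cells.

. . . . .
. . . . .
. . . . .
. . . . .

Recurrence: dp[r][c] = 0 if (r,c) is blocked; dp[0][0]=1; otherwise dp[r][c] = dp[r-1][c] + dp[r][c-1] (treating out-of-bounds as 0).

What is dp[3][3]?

r\c   0   1   2   3   4
  0   1   1   1   1   1
  1   1   2   3   4   5
  2   1   3   6  10  15
  3   1   4  10  20  35

20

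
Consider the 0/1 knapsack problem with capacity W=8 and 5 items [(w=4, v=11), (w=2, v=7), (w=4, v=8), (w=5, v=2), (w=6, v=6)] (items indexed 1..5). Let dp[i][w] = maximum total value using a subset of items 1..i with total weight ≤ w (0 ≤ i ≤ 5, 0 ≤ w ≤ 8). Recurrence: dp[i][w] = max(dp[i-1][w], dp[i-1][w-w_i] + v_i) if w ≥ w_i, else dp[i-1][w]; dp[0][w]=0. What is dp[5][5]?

i\w   0   1   2   3   4   5   6   7   8
  0   0   0   0   0   0   0   0   0   0
  1   0   0   0   0  11  11  11  11  11
  2   0   0   7   7  11  11  18  18  18
  3   0   0   7   7  11  11  18  18  19
  4   0   0   7   7  11  11  18  18  19
  5   0   0   7   7  11  11  18  18  19

11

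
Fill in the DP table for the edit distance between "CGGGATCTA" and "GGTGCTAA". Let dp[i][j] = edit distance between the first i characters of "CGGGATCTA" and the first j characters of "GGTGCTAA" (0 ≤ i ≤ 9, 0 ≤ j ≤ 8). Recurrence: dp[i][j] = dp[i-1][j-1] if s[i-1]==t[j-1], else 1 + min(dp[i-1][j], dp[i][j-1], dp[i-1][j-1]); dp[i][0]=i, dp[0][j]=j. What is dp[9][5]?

   ''  G  G  T  G  C  T  A  A
''  0  1  2  3  4  5  6  7  8
 C  1  1  2  3  4  4  5  6  7
 G  2  1  1  2  3  4  5  6  7
 G  3  2  1  2  2  3  4  5  6
 G  4  3  2  2  2  3  4  5  6
 A  5  4  3  3  3  3  4  4  5
 T  6  5  4  3  4  4  3  4  5
 C  7  6  5  4  4  4  4  4  5
 T  8  7  6  5  5  5  4  5  5
 A  9  8  7  6  6  6  5  4  5

6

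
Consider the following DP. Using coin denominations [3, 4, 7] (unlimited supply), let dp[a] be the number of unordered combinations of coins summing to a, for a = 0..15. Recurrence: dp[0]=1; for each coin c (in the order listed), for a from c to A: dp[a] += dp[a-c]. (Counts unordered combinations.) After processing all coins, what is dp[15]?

after  coin     0     1     2     3     4     5     6     7     8     9    10    11    12    13    14    15
          3     1     0     0     1     0     0     1     0     0     1     0     0     1     0     0     1
          4     1     0     0     1     1     0     1     1     1     1     1     1     2     1     1     2
          7     1     0     0     1     1     0     1     2     1     1     2     2     2     2     3     3

3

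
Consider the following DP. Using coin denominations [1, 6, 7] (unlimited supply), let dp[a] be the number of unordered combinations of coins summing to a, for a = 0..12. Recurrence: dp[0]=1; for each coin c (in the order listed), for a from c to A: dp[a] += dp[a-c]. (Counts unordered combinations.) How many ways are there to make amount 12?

after  coin     0     1     2     3     4     5     6     7     8     9    10    11    12
          1     1     1     1     1     1     1     1     1     1     1     1     1     1
          6     1     1     1     1     1     1     2     2     2     2     2     2     3
          7     1     1     1     1     1     1     2     3     3     3     3     3     4

4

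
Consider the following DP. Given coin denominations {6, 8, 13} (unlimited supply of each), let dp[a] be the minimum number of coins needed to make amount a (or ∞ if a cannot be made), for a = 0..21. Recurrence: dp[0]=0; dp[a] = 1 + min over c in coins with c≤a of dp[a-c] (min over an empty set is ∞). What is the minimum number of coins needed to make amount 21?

2

 a  0  1  2  3  4  5  6  7  8  9 10 11 12 13 14 15 16 17 18 19 20 21
dp  0  -  -  -  -  -  1  -  1  -  -  -  2  1  2  -  2  -  3  2  3  2
(- denotes ∞ / unreachable)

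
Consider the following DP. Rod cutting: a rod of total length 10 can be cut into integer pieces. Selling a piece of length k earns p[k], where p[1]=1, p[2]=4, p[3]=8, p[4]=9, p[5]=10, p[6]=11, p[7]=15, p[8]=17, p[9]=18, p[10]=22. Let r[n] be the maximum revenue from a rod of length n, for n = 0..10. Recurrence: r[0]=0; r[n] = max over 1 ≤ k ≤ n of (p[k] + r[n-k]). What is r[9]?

   n    0    1    2    3    4    5    6    7    8    9   10
r[n]    0    1    4    8    9   12   16   17   20   24   25

24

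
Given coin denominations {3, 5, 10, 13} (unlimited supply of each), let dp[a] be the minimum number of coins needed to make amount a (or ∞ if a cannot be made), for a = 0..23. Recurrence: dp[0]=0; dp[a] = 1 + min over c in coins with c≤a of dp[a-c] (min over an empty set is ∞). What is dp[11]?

3

 a  0  1  2  3  4  5  6  7  8  9 10 11 12 13 14 15 16 17 18 19 20 21 22 23
dp  0  -  -  1  -  1  2  -  2  3  1  3  4  1  4  2  2  5  2  3  2  3  4  2
(- denotes ∞ / unreachable)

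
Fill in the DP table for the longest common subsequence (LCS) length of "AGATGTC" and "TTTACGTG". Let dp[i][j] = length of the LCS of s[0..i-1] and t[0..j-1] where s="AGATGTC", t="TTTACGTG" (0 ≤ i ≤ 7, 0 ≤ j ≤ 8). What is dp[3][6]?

   ''  T  T  T  A  C  G  T  G
''  0  0  0  0  0  0  0  0  0
 A  0  0  0  0  1  1  1  1  1
 G  0  0  0  0  1  1  2  2  2
 A  0  0  0  0  1  1  2  2  2
 T  0  1  1  1  1  1  2  3  3
 G  0  1  1  1  1  1  2  3  4
 T  0  1  2  2  2  2  2  3  4
 C  0  1  2  2  2  3  3  3  4

2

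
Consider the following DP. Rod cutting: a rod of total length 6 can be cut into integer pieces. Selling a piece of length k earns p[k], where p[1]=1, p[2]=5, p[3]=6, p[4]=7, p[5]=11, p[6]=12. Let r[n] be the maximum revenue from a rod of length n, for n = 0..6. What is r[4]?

   n    0    1    2    3    4    5    6
r[n]    0    1    5    6   10   11   15

10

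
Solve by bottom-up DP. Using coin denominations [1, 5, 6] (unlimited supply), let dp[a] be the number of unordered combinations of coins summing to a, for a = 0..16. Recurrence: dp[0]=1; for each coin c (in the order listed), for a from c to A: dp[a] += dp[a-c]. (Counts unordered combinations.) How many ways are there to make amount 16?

after  coin     0     1     2     3     4     5     6     7     8     9    10    11    12    13    14    15    16
          1     1     1     1     1     1     1     1     1     1     1     1     1     1     1     1     1     1
          5     1     1     1     1     1     2     2     2     2     2     3     3     3     3     3     4     4
          6     1     1     1     1     1     2     3     3     3     3     4     5     6     6     6     7     8

8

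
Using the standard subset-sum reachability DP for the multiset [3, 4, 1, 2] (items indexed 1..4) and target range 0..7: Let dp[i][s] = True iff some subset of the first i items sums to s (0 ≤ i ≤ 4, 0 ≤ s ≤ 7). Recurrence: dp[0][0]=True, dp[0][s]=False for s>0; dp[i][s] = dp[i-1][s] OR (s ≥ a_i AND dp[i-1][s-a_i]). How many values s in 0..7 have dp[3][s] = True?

6

i\s   0   1   2   3   4   5   6   7
  0   T   F   F   F   F   F   F   F
  1   T   F   F   T   F   F   F   F
  2   T   F   F   T   T   F   F   T
  3   T   T   F   T   T   T   F   T
  4   T   T   T   T   T   T   T   T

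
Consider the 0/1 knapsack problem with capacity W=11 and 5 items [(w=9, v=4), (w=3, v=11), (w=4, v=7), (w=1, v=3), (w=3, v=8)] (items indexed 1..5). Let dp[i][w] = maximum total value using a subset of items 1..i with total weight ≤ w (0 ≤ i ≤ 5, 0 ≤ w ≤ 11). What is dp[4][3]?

i\w   0   1   2   3   4   5   6   7   8   9  10  11
  0   0   0   0   0   0   0   0   0   0   0   0   0
  1   0   0   0   0   0   0   0   0   0   4   4   4
  2   0   0   0  11  11  11  11  11  11  11  11  11
  3   0   0   0  11  11  11  11  18  18  18  18  18
  4   0   3   3  11  14  14  14  18  21  21  21  21
  5   0   3   3  11  14  14  19  22  22  22  26  29

11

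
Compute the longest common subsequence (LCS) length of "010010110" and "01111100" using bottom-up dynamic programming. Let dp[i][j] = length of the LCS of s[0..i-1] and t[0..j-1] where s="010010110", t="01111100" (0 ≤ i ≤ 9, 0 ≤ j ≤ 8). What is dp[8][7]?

5

   ''  0  1  1  1  1  1  0  0
''  0  0  0  0  0  0  0  0  0
 0  0  1  1  1  1  1  1  1  1
 1  0  1  2  2  2  2  2  2  2
 0  0  1  2  2  2  2  2  3  3
 0  0  1  2  2  2  2  2  3  4
 1  0  1  2  3  3  3  3  3  4
 0  0  1  2  3  3  3  3  4  4
 1  0  1  2  3  4  4  4  4  4
 1  0  1  2  3  4  5  5  5  5
 0  0  1  2  3  4  5  5  6  6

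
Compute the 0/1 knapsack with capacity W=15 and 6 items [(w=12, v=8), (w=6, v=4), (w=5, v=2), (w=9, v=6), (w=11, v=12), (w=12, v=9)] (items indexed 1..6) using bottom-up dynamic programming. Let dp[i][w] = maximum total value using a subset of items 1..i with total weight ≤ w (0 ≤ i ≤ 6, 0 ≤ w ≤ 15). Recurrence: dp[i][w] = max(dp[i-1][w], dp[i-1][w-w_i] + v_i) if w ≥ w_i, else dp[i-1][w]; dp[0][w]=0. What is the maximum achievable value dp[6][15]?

12

i\w   0   1   2   3   4   5   6   7   8   9  10  11  12  13  14  15
  0   0   0   0   0   0   0   0   0   0   0   0   0   0   0   0   0
  1   0   0   0   0   0   0   0   0   0   0   0   0   8   8   8   8
  2   0   0   0   0   0   0   4   4   4   4   4   4   8   8   8   8
  3   0   0   0   0   0   2   4   4   4   4   4   6   8   8   8   8
  4   0   0   0   0   0   2   4   4   4   6   6   6   8   8   8  10
  5   0   0   0   0   0   2   4   4   4   6   6  12  12  12  12  12
  6   0   0   0   0   0   2   4   4   4   6   6  12  12  12  12  12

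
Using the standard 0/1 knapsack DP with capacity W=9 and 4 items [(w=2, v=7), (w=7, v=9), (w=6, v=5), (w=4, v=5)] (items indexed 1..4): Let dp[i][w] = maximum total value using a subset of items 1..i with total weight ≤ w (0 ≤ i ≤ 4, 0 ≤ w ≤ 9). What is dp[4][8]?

12

i\w   0   1   2   3   4   5   6   7   8   9
  0   0   0   0   0   0   0   0   0   0   0
  1   0   0   7   7   7   7   7   7   7   7
  2   0   0   7   7   7   7   7   9   9  16
  3   0   0   7   7   7   7   7   9  12  16
  4   0   0   7   7   7   7  12  12  12  16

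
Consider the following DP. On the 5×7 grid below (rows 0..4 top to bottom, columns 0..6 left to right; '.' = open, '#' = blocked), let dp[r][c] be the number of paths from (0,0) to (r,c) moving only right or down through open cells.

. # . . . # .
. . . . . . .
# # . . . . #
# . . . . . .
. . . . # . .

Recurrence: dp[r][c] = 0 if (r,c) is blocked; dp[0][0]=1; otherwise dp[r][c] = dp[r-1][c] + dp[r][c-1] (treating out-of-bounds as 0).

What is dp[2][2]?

r\c   0   1   2   3   4   5   6
  0   1   0   0   0   0   0   0
  1   1   1   1   1   1   1   1
  2   0   0   1   2   3   4   0
  3   0   0   1   3   6  10  10
  4   0   0   1   4   0  10  20

1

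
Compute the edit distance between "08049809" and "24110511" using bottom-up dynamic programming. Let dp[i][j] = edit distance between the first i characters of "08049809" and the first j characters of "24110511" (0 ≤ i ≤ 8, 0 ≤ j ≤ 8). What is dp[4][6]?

5

   ''  2  4  1  1  0  5  1  1
''  0  1  2  3  4  5  6  7  8
 0  1  1  2  3  4  4  5  6  7
 8  2  2  2  3  4  5  5  6  7
 0  3  3  3  3  4  4  5  6  7
 4  4  4  3  4  4  5  5  6  7
 9  5  5  4  4  5  5  6  6  7
 8  6  6  5  5  5  6  6  7  7
 0  7  7  6  6  6  5  6  7  8
 9  8  8  7  7  7  6  6  7  8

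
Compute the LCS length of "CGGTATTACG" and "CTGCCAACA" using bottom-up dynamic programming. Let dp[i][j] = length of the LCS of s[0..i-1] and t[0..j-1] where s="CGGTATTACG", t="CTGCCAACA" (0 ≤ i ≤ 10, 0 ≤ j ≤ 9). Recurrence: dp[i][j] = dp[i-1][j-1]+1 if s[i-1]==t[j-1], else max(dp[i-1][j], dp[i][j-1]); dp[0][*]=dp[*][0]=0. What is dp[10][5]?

   ''  C  T  G  C  C  A  A  C  A
''  0  0  0  0  0  0  0  0  0  0
 C  0  1  1  1  1  1  1  1  1  1
 G  0  1  1  2  2  2  2  2  2  2
 G  0  1  1  2  2  2  2  2  2  2
 T  0  1  2  2  2  2  2  2  2  2
 A  0  1  2  2  2  2  3  3  3  3
 T  0  1  2  2  2  2  3  3  3  3
 T  0  1  2  2  2  2  3  3  3  3
 A  0  1  2  2  2  2  3  4  4  4
 C  0  1  2  2  3  3  3  4  5  5
 G  0  1  2  3  3  3  3  4  5  5

3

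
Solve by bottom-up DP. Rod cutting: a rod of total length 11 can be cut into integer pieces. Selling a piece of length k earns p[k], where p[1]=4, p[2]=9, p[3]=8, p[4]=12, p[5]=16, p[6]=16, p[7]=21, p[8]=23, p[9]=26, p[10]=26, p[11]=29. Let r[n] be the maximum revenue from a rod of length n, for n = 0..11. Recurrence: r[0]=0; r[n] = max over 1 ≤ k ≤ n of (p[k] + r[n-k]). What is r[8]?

   n    0    1    2    3    4    5    6    7    8    9   10   11
r[n]    0    4    9   13   18   22   27   31   36   40   45   49

36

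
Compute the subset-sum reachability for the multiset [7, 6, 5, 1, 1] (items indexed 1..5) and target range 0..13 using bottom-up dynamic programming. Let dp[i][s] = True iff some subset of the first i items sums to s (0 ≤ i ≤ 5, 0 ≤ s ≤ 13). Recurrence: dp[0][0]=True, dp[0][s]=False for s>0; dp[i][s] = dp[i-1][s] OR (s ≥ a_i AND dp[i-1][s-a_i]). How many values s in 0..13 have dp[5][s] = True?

i\s   0   1   2   3   4   5   6   7   8   9  10  11  12  13
  0   T   F   F   F   F   F   F   F   F   F   F   F   F   F
  1   T   F   F   F   F   F   F   T   F   F   F   F   F   F
  2   T   F   F   F   F   F   T   T   F   F   F   F   F   T
  3   T   F   F   F   F   T   T   T   F   F   F   T   T   T
  4   T   T   F   F   F   T   T   T   T   F   F   T   T   T
  5   T   T   T   F   F   T   T   T   T   T   F   T   T   T

11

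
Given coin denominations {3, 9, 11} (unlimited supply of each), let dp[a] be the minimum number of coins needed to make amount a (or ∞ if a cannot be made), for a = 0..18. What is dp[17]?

3

 a  0  1  2  3  4  5  6  7  8  9 10 11 12 13 14 15 16 17 18
dp  0  -  -  1  -  -  2  -  -  1  -  1  2  -  2  3  -  3  2
(- denotes ∞ / unreachable)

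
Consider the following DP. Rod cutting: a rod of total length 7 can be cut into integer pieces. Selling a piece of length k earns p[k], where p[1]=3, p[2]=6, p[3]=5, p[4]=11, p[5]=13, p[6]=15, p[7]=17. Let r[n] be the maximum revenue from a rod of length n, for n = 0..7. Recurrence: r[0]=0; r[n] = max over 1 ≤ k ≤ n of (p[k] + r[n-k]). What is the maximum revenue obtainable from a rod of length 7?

21

   n    0    1    2    3    4    5    6    7
r[n]    0    3    6    9   12   15   18   21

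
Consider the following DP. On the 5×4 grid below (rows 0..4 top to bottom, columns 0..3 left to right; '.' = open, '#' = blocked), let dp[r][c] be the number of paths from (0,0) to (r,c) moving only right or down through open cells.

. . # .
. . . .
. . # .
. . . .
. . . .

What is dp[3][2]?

r\c   0   1   2   3
  0   1   1   0   0
  1   1   2   2   2
  2   1   3   0   2
  3   1   4   4   6
  4   1   5   9  15

4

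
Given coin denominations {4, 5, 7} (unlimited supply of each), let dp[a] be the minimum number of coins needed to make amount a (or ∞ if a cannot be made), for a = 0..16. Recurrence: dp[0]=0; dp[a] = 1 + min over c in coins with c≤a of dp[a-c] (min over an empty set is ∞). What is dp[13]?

3

 a  0  1  2  3  4  5  6  7  8  9 10 11 12 13 14 15 16
dp  0  -  -  -  1  1  -  1  2  2  2  2  2  3  2  3  3
(- denotes ∞ / unreachable)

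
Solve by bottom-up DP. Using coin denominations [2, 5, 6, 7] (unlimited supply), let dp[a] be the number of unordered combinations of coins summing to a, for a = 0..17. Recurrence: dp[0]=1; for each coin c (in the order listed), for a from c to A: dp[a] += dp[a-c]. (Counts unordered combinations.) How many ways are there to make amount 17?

after  coin     0     1     2     3     4     5     6     7     8     9    10    11    12    13    14    15    16    17
          2     1     0     1     0     1     0     1     0     1     0     1     0     1     0     1     0     1     0
          5     1     0     1     0     1     1     1     1     1     1     2     1     2     1     2     2     2     2
          6     1     0     1     0     1     1     2     1     2     1     3     2     4     2     4     3     5     4
          7     1     0     1     0     1     1     2     2     2     2     3     3     5     4     6     5     7     7

7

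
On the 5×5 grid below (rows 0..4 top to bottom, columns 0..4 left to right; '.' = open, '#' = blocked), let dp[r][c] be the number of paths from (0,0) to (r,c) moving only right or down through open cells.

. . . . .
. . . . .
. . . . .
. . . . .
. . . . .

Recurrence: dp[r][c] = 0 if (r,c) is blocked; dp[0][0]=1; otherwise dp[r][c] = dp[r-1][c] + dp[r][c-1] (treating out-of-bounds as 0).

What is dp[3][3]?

20

r\c   0   1   2   3   4
  0   1   1   1   1   1
  1   1   2   3   4   5
  2   1   3   6  10  15
  3   1   4  10  20  35
  4   1   5  15  35  70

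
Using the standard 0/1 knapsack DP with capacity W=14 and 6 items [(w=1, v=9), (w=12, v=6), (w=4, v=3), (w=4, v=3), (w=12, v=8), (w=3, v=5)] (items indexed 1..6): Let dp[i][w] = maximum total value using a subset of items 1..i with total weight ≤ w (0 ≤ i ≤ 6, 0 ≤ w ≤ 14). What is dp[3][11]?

12

i\w   0   1   2   3   4   5   6   7   8   9  10  11  12  13  14
  0   0   0   0   0   0   0   0   0   0   0   0   0   0   0   0
  1   0   9   9   9   9   9   9   9   9   9   9   9   9   9   9
  2   0   9   9   9   9   9   9   9   9   9   9   9   9  15  15
  3   0   9   9   9   9  12  12  12  12  12  12  12  12  15  15
  4   0   9   9   9   9  12  12  12  12  15  15  15  15  15  15
  5   0   9   9   9   9  12  12  12  12  15  15  15  15  17  17
  6   0   9   9   9  14  14  14  14  17  17  17  17  20  20  20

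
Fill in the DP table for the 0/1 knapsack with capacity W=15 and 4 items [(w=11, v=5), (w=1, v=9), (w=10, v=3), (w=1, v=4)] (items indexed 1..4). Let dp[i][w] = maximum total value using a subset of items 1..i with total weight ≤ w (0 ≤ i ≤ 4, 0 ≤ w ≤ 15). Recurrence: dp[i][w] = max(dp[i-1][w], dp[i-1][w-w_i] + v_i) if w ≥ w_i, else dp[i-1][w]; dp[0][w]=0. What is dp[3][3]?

i\w   0   1   2   3   4   5   6   7   8   9  10  11  12  13  14  15
  0   0   0   0   0   0   0   0   0   0   0   0   0   0   0   0   0
  1   0   0   0   0   0   0   0   0   0   0   0   5   5   5   5   5
  2   0   9   9   9   9   9   9   9   9   9   9   9  14  14  14  14
  3   0   9   9   9   9   9   9   9   9   9   9  12  14  14  14  14
  4   0   9  13  13  13  13  13  13  13  13  13  13  16  18  18  18

9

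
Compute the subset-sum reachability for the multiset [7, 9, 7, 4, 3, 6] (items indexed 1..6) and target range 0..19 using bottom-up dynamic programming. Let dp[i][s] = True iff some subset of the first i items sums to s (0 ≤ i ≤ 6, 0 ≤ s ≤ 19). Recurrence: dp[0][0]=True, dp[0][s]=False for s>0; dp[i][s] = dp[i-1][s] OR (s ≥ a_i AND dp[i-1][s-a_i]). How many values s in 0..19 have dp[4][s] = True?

9

i\s   0   1   2   3   4   5   6   7   8   9  10  11  12  13  14  15  16  17  18  19
  0   T   F   F   F   F   F   F   F   F   F   F   F   F   F   F   F   F   F   F   F
  1   T   F   F   F   F   F   F   T   F   F   F   F   F   F   F   F   F   F   F   F
  2   T   F   F   F   F   F   F   T   F   T   F   F   F   F   F   F   T   F   F   F
  3   T   F   F   F   F   F   F   T   F   T   F   F   F   F   T   F   T   F   F   F
  4   T   F   F   F   T   F   F   T   F   T   F   T   F   T   T   F   T   F   T   F
  5   T   F   F   T   T   F   F   T   F   T   T   T   T   T   T   F   T   T   T   T
  6   T   F   F   T   T   F   T   T   F   T   T   T   T   T   T   T   T   T   T   T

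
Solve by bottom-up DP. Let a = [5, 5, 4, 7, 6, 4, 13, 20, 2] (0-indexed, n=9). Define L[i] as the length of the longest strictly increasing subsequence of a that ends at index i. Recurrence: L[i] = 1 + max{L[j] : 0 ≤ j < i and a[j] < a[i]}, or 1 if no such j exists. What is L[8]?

   i    0    1    2    3    4    5    6    7    8
a[i]    5    5    4    7    6    4   13   20    2
L[i]    1    1    1    2    2    1    3    4    1

1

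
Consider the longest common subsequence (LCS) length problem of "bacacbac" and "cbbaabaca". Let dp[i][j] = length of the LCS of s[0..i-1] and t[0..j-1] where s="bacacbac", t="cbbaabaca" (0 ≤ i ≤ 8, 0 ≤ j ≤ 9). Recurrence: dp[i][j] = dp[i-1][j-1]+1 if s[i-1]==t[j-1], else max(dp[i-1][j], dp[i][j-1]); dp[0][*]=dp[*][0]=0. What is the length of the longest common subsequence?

6

   ''  c  b  b  a  a  b  a  c  a
''  0  0  0  0  0  0  0  0  0  0
 b  0  0  1  1  1  1  1  1  1  1
 a  0  0  1  1  2  2  2  2  2  2
 c  0  1  1  1  2  2  2  2  3  3
 a  0  1  1  1  2  3  3  3  3  4
 c  0  1  1  1  2  3  3  3  4  4
 b  0  1  2  2  2  3  4  4  4  4
 a  0  1  2  2  3  3  4  5  5  5
 c  0  1  2  2  3  3  4  5  6  6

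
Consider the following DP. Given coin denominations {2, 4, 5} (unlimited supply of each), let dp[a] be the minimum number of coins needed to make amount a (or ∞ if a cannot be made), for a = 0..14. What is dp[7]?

2

 a  0  1  2  3  4  5  6  7  8  9 10 11 12 13 14
dp  0  -  1  -  1  1  2  2  2  2  2  3  3  3  3
(- denotes ∞ / unreachable)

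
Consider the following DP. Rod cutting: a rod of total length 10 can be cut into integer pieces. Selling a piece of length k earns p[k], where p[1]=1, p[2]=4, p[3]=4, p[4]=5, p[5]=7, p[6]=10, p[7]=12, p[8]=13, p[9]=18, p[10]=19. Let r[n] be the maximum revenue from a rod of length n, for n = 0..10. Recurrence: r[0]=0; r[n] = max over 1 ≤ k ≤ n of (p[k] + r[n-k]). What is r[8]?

   n    0    1    2    3    4    5    6    7    8    9   10
r[n]    0    1    4    5    8    9   12   13   16   18   20

16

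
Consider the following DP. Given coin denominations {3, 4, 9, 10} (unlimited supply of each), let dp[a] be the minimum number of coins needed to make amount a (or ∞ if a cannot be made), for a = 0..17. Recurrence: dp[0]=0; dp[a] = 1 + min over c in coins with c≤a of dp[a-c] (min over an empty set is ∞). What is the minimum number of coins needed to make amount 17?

 a  0  1  2  3  4  5  6  7  8  9 10 11 12 13 14 15 16 17
dp  0  -  -  1  1  -  2  2  2  1  1  3  2  2  2  3  3  3
(- denotes ∞ / unreachable)

3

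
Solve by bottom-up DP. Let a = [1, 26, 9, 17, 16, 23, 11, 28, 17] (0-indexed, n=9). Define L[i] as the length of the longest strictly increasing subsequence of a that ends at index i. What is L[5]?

4

   i    0    1    2    3    4    5    6    7    8
a[i]    1   26    9   17   16   23   11   28   17
L[i]    1    2    2    3    3    4    3    5    4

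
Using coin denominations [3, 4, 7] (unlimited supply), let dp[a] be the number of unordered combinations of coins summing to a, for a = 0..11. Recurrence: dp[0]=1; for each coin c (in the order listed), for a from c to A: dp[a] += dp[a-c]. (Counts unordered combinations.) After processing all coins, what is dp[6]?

1

after  coin     0     1     2     3     4     5     6     7     8     9    10    11
          3     1     0     0     1     0     0     1     0     0     1     0     0
          4     1     0     0     1     1     0     1     1     1     1     1     1
          7     1     0     0     1     1     0     1     2     1     1     2     2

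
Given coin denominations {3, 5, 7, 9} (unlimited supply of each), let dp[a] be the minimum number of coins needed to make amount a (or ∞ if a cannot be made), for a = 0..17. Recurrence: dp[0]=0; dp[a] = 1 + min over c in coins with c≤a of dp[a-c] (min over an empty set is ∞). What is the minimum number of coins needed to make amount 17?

3

 a  0  1  2  3  4  5  6  7  8  9 10 11 12 13 14 15 16 17
dp  0  -  -  1  -  1  2  1  2  1  2  3  2  3  2  3  2  3
(- denotes ∞ / unreachable)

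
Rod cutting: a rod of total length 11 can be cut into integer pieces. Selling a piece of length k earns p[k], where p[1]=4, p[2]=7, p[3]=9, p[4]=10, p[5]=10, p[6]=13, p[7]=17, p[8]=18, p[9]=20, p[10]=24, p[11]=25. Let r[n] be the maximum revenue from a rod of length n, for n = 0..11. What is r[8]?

   n    0    1    2    3    4    5    6    7    8    9   10   11
r[n]    0    4    8   12   16   20   24   28   32   36   40   44

32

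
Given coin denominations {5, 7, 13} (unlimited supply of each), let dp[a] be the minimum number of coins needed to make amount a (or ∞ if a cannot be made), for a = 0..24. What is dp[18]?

 a  0  1  2  3  4  5  6  7  8  9 10 11 12 13 14 15 16 17 18 19 20 21 22 23 24
dp  0  -  -  -  -  1  -  1  -  -  2  -  2  1  2  3  -  3  2  3  2  3  4  3  4
(- denotes ∞ / unreachable)

2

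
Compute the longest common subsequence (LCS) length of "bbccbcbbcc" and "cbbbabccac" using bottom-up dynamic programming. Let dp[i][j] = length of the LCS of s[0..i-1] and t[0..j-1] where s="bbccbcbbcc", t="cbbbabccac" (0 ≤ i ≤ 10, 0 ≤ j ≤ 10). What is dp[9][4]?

4

   ''  c  b  b  b  a  b  c  c  a  c
''  0  0  0  0  0  0  0  0  0  0  0
 b  0  0  1  1  1  1  1  1  1  1  1
 b  0  0  1  2  2  2  2  2  2  2  2
 c  0  1  1  2  2  2  2  3  3  3  3
 c  0  1  1  2  2  2  2  3  4  4  4
 b  0  1  2  2  3  3  3  3  4  4  4
 c  0  1  2  2  3  3  3  4  4  4  5
 b  0  1  2  3  3  3  4  4  4  4  5
 b  0  1  2  3  4  4  4  4  4  4  5
 c  0  1  2  3  4  4  4  5  5  5  5
 c  0  1  2  3  4  4  4  5  6  6  6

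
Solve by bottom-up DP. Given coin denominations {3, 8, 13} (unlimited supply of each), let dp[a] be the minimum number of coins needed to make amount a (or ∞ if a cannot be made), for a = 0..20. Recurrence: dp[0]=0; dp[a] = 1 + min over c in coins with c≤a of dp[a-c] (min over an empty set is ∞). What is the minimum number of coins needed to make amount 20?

5

 a  0  1  2  3  4  5  6  7  8  9 10 11 12 13 14 15 16 17 18 19 20
dp  0  -  -  1  -  -  2  -  1  3  -  2  4  1  3  5  2  4  6  3  5
(- denotes ∞ / unreachable)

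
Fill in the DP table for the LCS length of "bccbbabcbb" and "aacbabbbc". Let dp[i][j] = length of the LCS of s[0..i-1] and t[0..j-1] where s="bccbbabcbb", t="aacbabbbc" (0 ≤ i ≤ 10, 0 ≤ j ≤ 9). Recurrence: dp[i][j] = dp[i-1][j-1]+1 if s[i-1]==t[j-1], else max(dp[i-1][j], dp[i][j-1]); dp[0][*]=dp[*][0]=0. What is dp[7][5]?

   ''  a  a  c  b  a  b  b  b  c
''  0  0  0  0  0  0  0  0  0  0
 b  0  0  0  0  1  1  1  1  1  1
 c  0  0  0  1  1  1  1  1  1  2
 c  0  0  0  1  1  1  1  1  1  2
 b  0  0  0  1  2  2  2  2  2  2
 b  0  0  0  1  2  2  3  3  3  3
 a  0  1  1  1  2  3  3  3  3  3
 b  0  1  1  1  2  3  4  4  4  4
 c  0  1  1  2  2  3  4  4  4  5
 b  0  1  1  2  3  3  4  5  5  5
 b  0  1  1  2  3  3  4  5  6  6

3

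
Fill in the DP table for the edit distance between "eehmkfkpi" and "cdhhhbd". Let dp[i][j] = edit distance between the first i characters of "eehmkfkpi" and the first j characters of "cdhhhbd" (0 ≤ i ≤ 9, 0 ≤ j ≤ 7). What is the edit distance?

   ''  c  d  h  h  h  b  d
''  0  1  2  3  4  5  6  7
 e  1  1  2  3  4  5  6  7
 e  2  2  2  3  4  5  6  7
 h  3  3  3  2  3  4  5  6
 m  4  4  4  3  3  4  5  6
 k  5  5  5  4  4  4  5  6
 f  6  6  6  5  5  5  5  6
 k  7  7  7  6  6  6  6  6
 p  8  8  8  7  7  7  7  7
 i  9  9  9  8  8  8  8  8

8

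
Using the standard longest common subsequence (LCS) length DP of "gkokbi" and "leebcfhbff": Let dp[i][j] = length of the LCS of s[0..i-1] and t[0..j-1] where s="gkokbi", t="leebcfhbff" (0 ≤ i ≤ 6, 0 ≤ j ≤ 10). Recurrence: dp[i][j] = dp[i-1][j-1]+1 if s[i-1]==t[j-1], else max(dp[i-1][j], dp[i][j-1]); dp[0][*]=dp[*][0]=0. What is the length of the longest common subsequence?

1

   ''  l  e  e  b  c  f  h  b  f  f
''  0  0  0  0  0  0  0  0  0  0  0
 g  0  0  0  0  0  0  0  0  0  0  0
 k  0  0  0  0  0  0  0  0  0  0  0
 o  0  0  0  0  0  0  0  0  0  0  0
 k  0  0  0  0  0  0  0  0  0  0  0
 b  0  0  0  0  1  1  1  1  1  1  1
 i  0  0  0  0  1  1  1  1  1  1  1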